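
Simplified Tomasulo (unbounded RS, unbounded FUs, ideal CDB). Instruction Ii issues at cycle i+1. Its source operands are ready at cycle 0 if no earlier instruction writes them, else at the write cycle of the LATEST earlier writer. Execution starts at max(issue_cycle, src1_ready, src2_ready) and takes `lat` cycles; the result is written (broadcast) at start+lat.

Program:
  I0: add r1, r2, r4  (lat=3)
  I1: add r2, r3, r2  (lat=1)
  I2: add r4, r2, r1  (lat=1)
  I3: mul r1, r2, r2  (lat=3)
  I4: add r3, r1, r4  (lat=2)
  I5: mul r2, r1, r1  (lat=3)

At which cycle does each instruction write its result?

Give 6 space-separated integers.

I0 add r1: issue@1 deps=(None,None) exec_start@1 write@4
I1 add r2: issue@2 deps=(None,None) exec_start@2 write@3
I2 add r4: issue@3 deps=(1,0) exec_start@4 write@5
I3 mul r1: issue@4 deps=(1,1) exec_start@4 write@7
I4 add r3: issue@5 deps=(3,2) exec_start@7 write@9
I5 mul r2: issue@6 deps=(3,3) exec_start@7 write@10

Answer: 4 3 5 7 9 10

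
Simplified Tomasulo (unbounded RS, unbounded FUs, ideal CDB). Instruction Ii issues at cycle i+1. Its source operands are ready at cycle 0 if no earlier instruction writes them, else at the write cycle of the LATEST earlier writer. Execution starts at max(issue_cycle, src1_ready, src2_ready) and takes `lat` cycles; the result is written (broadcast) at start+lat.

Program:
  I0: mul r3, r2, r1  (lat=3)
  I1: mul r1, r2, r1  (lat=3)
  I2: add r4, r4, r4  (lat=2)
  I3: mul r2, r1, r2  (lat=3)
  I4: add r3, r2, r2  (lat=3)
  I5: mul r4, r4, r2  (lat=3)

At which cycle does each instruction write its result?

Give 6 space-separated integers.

I0 mul r3: issue@1 deps=(None,None) exec_start@1 write@4
I1 mul r1: issue@2 deps=(None,None) exec_start@2 write@5
I2 add r4: issue@3 deps=(None,None) exec_start@3 write@5
I3 mul r2: issue@4 deps=(1,None) exec_start@5 write@8
I4 add r3: issue@5 deps=(3,3) exec_start@8 write@11
I5 mul r4: issue@6 deps=(2,3) exec_start@8 write@11

Answer: 4 5 5 8 11 11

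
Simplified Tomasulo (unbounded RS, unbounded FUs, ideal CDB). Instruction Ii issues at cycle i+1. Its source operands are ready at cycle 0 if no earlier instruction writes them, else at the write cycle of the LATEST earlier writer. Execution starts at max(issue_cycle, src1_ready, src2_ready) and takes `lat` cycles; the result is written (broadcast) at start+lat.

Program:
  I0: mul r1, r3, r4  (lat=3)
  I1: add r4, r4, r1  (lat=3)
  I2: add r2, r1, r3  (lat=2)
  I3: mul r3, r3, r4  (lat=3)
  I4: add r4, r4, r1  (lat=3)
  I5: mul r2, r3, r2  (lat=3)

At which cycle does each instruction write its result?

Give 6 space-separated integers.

I0 mul r1: issue@1 deps=(None,None) exec_start@1 write@4
I1 add r4: issue@2 deps=(None,0) exec_start@4 write@7
I2 add r2: issue@3 deps=(0,None) exec_start@4 write@6
I3 mul r3: issue@4 deps=(None,1) exec_start@7 write@10
I4 add r4: issue@5 deps=(1,0) exec_start@7 write@10
I5 mul r2: issue@6 deps=(3,2) exec_start@10 write@13

Answer: 4 7 6 10 10 13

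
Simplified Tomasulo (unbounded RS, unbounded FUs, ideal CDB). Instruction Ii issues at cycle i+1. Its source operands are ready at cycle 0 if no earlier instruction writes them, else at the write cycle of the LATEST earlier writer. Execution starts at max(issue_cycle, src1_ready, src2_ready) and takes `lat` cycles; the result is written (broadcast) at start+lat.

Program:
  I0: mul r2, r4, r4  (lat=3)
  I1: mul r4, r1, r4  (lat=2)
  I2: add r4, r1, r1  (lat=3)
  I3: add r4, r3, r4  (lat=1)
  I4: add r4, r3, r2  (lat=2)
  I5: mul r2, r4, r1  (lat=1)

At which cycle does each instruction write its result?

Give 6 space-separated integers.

I0 mul r2: issue@1 deps=(None,None) exec_start@1 write@4
I1 mul r4: issue@2 deps=(None,None) exec_start@2 write@4
I2 add r4: issue@3 deps=(None,None) exec_start@3 write@6
I3 add r4: issue@4 deps=(None,2) exec_start@6 write@7
I4 add r4: issue@5 deps=(None,0) exec_start@5 write@7
I5 mul r2: issue@6 deps=(4,None) exec_start@7 write@8

Answer: 4 4 6 7 7 8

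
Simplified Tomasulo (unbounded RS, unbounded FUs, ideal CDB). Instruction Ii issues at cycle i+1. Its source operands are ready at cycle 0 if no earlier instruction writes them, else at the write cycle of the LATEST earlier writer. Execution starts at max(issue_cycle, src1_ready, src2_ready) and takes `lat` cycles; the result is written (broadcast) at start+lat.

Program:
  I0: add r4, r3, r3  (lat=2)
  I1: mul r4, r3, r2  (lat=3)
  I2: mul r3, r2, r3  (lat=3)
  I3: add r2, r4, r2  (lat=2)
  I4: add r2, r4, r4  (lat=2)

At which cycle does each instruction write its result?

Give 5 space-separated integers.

Answer: 3 5 6 7 7

Derivation:
I0 add r4: issue@1 deps=(None,None) exec_start@1 write@3
I1 mul r4: issue@2 deps=(None,None) exec_start@2 write@5
I2 mul r3: issue@3 deps=(None,None) exec_start@3 write@6
I3 add r2: issue@4 deps=(1,None) exec_start@5 write@7
I4 add r2: issue@5 deps=(1,1) exec_start@5 write@7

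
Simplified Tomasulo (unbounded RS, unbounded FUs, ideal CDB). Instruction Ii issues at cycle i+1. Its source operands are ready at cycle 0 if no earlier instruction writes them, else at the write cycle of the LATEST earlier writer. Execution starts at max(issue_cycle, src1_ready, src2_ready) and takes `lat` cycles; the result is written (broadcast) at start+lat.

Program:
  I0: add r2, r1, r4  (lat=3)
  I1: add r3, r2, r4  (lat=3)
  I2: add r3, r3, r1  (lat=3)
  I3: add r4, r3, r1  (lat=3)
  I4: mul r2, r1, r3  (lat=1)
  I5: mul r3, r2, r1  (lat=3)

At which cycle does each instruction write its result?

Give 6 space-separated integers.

Answer: 4 7 10 13 11 14

Derivation:
I0 add r2: issue@1 deps=(None,None) exec_start@1 write@4
I1 add r3: issue@2 deps=(0,None) exec_start@4 write@7
I2 add r3: issue@3 deps=(1,None) exec_start@7 write@10
I3 add r4: issue@4 deps=(2,None) exec_start@10 write@13
I4 mul r2: issue@5 deps=(None,2) exec_start@10 write@11
I5 mul r3: issue@6 deps=(4,None) exec_start@11 write@14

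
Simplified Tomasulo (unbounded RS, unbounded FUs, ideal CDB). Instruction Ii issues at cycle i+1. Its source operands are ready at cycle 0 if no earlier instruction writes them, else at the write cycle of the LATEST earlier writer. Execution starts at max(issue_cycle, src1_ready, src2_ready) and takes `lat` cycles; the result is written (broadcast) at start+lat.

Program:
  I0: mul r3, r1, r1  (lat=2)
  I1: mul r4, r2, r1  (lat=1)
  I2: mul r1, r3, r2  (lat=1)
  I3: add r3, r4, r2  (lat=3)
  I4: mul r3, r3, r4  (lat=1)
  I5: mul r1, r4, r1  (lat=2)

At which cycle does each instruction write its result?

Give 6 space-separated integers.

I0 mul r3: issue@1 deps=(None,None) exec_start@1 write@3
I1 mul r4: issue@2 deps=(None,None) exec_start@2 write@3
I2 mul r1: issue@3 deps=(0,None) exec_start@3 write@4
I3 add r3: issue@4 deps=(1,None) exec_start@4 write@7
I4 mul r3: issue@5 deps=(3,1) exec_start@7 write@8
I5 mul r1: issue@6 deps=(1,2) exec_start@6 write@8

Answer: 3 3 4 7 8 8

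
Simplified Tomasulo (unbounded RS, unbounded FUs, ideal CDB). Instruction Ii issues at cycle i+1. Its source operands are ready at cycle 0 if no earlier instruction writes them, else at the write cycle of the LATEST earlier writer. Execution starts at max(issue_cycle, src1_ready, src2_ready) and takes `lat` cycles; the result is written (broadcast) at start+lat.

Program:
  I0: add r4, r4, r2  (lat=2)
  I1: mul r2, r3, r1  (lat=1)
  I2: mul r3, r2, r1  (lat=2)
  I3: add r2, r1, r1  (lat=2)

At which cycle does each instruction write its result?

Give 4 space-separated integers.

I0 add r4: issue@1 deps=(None,None) exec_start@1 write@3
I1 mul r2: issue@2 deps=(None,None) exec_start@2 write@3
I2 mul r3: issue@3 deps=(1,None) exec_start@3 write@5
I3 add r2: issue@4 deps=(None,None) exec_start@4 write@6

Answer: 3 3 5 6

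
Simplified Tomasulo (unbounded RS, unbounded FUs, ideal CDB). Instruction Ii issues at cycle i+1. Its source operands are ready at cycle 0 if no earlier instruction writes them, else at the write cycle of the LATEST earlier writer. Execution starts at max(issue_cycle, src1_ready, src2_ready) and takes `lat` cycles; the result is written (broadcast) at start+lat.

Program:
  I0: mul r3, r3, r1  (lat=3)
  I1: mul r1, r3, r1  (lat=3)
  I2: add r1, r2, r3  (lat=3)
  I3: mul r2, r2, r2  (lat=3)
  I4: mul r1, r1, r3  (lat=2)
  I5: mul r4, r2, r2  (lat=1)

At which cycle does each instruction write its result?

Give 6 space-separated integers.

I0 mul r3: issue@1 deps=(None,None) exec_start@1 write@4
I1 mul r1: issue@2 deps=(0,None) exec_start@4 write@7
I2 add r1: issue@3 deps=(None,0) exec_start@4 write@7
I3 mul r2: issue@4 deps=(None,None) exec_start@4 write@7
I4 mul r1: issue@5 deps=(2,0) exec_start@7 write@9
I5 mul r4: issue@6 deps=(3,3) exec_start@7 write@8

Answer: 4 7 7 7 9 8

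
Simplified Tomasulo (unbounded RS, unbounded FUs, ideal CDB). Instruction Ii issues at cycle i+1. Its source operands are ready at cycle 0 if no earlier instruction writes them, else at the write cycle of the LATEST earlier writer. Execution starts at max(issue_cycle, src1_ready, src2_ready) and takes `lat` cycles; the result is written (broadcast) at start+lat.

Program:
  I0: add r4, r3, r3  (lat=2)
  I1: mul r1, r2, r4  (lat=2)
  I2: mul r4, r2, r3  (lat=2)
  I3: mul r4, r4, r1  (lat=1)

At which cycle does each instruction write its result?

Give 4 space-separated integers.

I0 add r4: issue@1 deps=(None,None) exec_start@1 write@3
I1 mul r1: issue@2 deps=(None,0) exec_start@3 write@5
I2 mul r4: issue@3 deps=(None,None) exec_start@3 write@5
I3 mul r4: issue@4 deps=(2,1) exec_start@5 write@6

Answer: 3 5 5 6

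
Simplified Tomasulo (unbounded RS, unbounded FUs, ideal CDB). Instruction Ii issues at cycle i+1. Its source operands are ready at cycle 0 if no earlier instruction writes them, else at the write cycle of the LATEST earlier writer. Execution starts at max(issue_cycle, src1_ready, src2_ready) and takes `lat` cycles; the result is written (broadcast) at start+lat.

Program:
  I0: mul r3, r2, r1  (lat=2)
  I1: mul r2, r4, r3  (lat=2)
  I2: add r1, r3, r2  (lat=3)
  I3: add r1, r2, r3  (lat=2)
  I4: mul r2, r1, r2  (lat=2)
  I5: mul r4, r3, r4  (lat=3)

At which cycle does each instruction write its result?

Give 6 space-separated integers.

Answer: 3 5 8 7 9 9

Derivation:
I0 mul r3: issue@1 deps=(None,None) exec_start@1 write@3
I1 mul r2: issue@2 deps=(None,0) exec_start@3 write@5
I2 add r1: issue@3 deps=(0,1) exec_start@5 write@8
I3 add r1: issue@4 deps=(1,0) exec_start@5 write@7
I4 mul r2: issue@5 deps=(3,1) exec_start@7 write@9
I5 mul r4: issue@6 deps=(0,None) exec_start@6 write@9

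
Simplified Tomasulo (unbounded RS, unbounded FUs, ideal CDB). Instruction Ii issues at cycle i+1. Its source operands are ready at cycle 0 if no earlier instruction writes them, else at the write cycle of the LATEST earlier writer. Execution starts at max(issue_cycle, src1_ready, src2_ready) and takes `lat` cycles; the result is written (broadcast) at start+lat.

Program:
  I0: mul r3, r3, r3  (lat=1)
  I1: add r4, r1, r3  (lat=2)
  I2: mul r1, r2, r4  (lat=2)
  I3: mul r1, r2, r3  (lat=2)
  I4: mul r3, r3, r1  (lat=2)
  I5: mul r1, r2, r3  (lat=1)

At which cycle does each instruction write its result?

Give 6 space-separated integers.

I0 mul r3: issue@1 deps=(None,None) exec_start@1 write@2
I1 add r4: issue@2 deps=(None,0) exec_start@2 write@4
I2 mul r1: issue@3 deps=(None,1) exec_start@4 write@6
I3 mul r1: issue@4 deps=(None,0) exec_start@4 write@6
I4 mul r3: issue@5 deps=(0,3) exec_start@6 write@8
I5 mul r1: issue@6 deps=(None,4) exec_start@8 write@9

Answer: 2 4 6 6 8 9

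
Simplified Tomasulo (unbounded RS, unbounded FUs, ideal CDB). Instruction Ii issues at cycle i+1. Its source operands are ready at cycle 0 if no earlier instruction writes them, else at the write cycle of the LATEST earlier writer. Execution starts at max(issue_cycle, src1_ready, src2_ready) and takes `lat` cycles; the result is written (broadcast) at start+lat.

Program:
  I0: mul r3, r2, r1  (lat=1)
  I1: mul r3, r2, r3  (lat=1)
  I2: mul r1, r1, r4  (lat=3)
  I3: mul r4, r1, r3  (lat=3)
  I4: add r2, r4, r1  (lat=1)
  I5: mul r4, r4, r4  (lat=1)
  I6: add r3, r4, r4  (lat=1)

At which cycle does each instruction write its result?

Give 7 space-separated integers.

Answer: 2 3 6 9 10 10 11

Derivation:
I0 mul r3: issue@1 deps=(None,None) exec_start@1 write@2
I1 mul r3: issue@2 deps=(None,0) exec_start@2 write@3
I2 mul r1: issue@3 deps=(None,None) exec_start@3 write@6
I3 mul r4: issue@4 deps=(2,1) exec_start@6 write@9
I4 add r2: issue@5 deps=(3,2) exec_start@9 write@10
I5 mul r4: issue@6 deps=(3,3) exec_start@9 write@10
I6 add r3: issue@7 deps=(5,5) exec_start@10 write@11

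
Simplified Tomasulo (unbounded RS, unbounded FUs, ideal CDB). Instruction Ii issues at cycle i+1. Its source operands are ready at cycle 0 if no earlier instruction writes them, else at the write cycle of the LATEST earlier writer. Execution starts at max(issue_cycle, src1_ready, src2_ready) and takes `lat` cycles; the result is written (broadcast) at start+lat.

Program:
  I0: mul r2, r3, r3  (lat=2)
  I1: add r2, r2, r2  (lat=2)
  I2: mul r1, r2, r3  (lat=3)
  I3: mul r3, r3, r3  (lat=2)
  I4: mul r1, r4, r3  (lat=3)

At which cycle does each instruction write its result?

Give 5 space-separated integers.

Answer: 3 5 8 6 9

Derivation:
I0 mul r2: issue@1 deps=(None,None) exec_start@1 write@3
I1 add r2: issue@2 deps=(0,0) exec_start@3 write@5
I2 mul r1: issue@3 deps=(1,None) exec_start@5 write@8
I3 mul r3: issue@4 deps=(None,None) exec_start@4 write@6
I4 mul r1: issue@5 deps=(None,3) exec_start@6 write@9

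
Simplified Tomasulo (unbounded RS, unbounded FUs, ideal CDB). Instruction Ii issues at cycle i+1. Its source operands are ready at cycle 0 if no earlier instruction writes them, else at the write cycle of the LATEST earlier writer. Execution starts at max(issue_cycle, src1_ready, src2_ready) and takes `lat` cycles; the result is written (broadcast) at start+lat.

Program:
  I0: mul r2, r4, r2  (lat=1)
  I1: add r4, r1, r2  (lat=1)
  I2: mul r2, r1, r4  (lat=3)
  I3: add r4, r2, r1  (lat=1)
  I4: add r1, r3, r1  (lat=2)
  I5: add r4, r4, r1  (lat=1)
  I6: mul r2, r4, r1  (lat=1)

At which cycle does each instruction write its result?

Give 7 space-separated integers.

I0 mul r2: issue@1 deps=(None,None) exec_start@1 write@2
I1 add r4: issue@2 deps=(None,0) exec_start@2 write@3
I2 mul r2: issue@3 deps=(None,1) exec_start@3 write@6
I3 add r4: issue@4 deps=(2,None) exec_start@6 write@7
I4 add r1: issue@5 deps=(None,None) exec_start@5 write@7
I5 add r4: issue@6 deps=(3,4) exec_start@7 write@8
I6 mul r2: issue@7 deps=(5,4) exec_start@8 write@9

Answer: 2 3 6 7 7 8 9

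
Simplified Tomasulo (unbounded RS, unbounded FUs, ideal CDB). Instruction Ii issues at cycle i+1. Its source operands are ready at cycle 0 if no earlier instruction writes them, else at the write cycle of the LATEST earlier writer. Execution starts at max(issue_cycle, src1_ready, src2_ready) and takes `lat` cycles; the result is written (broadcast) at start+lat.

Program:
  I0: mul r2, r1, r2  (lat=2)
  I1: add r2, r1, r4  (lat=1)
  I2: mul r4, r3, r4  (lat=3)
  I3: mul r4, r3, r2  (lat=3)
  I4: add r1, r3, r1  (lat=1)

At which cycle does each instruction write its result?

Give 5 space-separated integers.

I0 mul r2: issue@1 deps=(None,None) exec_start@1 write@3
I1 add r2: issue@2 deps=(None,None) exec_start@2 write@3
I2 mul r4: issue@3 deps=(None,None) exec_start@3 write@6
I3 mul r4: issue@4 deps=(None,1) exec_start@4 write@7
I4 add r1: issue@5 deps=(None,None) exec_start@5 write@6

Answer: 3 3 6 7 6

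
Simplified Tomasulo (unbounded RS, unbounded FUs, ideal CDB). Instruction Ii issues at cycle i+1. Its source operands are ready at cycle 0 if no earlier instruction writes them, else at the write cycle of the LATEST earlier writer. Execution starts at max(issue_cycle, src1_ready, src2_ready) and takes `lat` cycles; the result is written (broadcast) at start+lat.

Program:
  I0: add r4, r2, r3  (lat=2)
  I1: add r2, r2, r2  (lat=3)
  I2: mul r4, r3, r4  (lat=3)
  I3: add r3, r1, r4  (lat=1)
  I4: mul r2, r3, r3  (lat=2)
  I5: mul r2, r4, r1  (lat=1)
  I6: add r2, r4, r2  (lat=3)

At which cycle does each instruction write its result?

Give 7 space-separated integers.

Answer: 3 5 6 7 9 7 10

Derivation:
I0 add r4: issue@1 deps=(None,None) exec_start@1 write@3
I1 add r2: issue@2 deps=(None,None) exec_start@2 write@5
I2 mul r4: issue@3 deps=(None,0) exec_start@3 write@6
I3 add r3: issue@4 deps=(None,2) exec_start@6 write@7
I4 mul r2: issue@5 deps=(3,3) exec_start@7 write@9
I5 mul r2: issue@6 deps=(2,None) exec_start@6 write@7
I6 add r2: issue@7 deps=(2,5) exec_start@7 write@10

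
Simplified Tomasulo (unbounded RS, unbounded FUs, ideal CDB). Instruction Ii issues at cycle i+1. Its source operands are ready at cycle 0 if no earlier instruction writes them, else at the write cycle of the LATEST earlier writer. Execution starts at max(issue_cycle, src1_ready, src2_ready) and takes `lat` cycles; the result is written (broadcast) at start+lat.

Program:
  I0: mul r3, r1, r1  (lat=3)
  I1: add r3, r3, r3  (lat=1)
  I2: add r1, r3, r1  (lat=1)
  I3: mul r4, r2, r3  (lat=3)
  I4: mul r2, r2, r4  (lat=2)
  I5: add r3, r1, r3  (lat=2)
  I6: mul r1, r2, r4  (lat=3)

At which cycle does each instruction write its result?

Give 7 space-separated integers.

I0 mul r3: issue@1 deps=(None,None) exec_start@1 write@4
I1 add r3: issue@2 deps=(0,0) exec_start@4 write@5
I2 add r1: issue@3 deps=(1,None) exec_start@5 write@6
I3 mul r4: issue@4 deps=(None,1) exec_start@5 write@8
I4 mul r2: issue@5 deps=(None,3) exec_start@8 write@10
I5 add r3: issue@6 deps=(2,1) exec_start@6 write@8
I6 mul r1: issue@7 deps=(4,3) exec_start@10 write@13

Answer: 4 5 6 8 10 8 13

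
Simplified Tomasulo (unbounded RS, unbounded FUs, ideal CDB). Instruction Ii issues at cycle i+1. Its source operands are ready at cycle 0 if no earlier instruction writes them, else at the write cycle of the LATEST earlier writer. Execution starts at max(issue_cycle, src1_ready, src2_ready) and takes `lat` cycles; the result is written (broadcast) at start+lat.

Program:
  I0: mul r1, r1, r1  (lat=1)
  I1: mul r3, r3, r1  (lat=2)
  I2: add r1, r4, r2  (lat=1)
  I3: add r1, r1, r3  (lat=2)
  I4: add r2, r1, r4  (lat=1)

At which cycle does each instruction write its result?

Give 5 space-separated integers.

Answer: 2 4 4 6 7

Derivation:
I0 mul r1: issue@1 deps=(None,None) exec_start@1 write@2
I1 mul r3: issue@2 deps=(None,0) exec_start@2 write@4
I2 add r1: issue@3 deps=(None,None) exec_start@3 write@4
I3 add r1: issue@4 deps=(2,1) exec_start@4 write@6
I4 add r2: issue@5 deps=(3,None) exec_start@6 write@7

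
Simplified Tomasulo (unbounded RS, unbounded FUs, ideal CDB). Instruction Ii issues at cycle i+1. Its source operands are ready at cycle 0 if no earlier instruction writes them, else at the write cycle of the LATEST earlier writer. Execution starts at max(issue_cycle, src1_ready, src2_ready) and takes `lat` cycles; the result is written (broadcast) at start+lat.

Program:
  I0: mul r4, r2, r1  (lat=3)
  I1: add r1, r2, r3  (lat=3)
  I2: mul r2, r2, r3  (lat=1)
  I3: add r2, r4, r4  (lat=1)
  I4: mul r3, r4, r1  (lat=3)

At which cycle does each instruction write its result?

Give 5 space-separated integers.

I0 mul r4: issue@1 deps=(None,None) exec_start@1 write@4
I1 add r1: issue@2 deps=(None,None) exec_start@2 write@5
I2 mul r2: issue@3 deps=(None,None) exec_start@3 write@4
I3 add r2: issue@4 deps=(0,0) exec_start@4 write@5
I4 mul r3: issue@5 deps=(0,1) exec_start@5 write@8

Answer: 4 5 4 5 8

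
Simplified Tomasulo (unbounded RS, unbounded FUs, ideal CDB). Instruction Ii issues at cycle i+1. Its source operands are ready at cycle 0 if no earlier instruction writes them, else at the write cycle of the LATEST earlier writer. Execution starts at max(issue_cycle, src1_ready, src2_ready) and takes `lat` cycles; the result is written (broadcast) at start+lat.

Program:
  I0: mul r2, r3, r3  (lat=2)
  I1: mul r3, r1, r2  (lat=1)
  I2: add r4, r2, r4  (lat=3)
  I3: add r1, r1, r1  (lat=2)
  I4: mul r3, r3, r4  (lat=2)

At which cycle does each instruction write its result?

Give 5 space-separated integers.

I0 mul r2: issue@1 deps=(None,None) exec_start@1 write@3
I1 mul r3: issue@2 deps=(None,0) exec_start@3 write@4
I2 add r4: issue@3 deps=(0,None) exec_start@3 write@6
I3 add r1: issue@4 deps=(None,None) exec_start@4 write@6
I4 mul r3: issue@5 deps=(1,2) exec_start@6 write@8

Answer: 3 4 6 6 8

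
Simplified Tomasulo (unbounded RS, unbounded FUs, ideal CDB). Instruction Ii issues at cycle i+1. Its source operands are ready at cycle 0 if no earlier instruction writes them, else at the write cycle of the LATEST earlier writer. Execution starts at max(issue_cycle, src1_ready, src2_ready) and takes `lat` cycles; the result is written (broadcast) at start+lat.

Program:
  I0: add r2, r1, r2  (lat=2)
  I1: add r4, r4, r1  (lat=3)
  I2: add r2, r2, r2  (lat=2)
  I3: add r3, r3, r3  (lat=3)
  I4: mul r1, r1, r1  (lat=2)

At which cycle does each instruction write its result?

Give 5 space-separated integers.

Answer: 3 5 5 7 7

Derivation:
I0 add r2: issue@1 deps=(None,None) exec_start@1 write@3
I1 add r4: issue@2 deps=(None,None) exec_start@2 write@5
I2 add r2: issue@3 deps=(0,0) exec_start@3 write@5
I3 add r3: issue@4 deps=(None,None) exec_start@4 write@7
I4 mul r1: issue@5 deps=(None,None) exec_start@5 write@7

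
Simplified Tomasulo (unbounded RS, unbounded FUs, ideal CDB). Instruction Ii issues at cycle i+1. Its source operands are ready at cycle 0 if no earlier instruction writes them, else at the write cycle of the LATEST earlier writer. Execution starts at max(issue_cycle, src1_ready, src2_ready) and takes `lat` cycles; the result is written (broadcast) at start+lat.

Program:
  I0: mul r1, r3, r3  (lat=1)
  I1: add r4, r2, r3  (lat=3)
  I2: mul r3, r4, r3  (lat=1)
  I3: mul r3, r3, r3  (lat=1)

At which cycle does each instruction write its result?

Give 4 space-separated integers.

Answer: 2 5 6 7

Derivation:
I0 mul r1: issue@1 deps=(None,None) exec_start@1 write@2
I1 add r4: issue@2 deps=(None,None) exec_start@2 write@5
I2 mul r3: issue@3 deps=(1,None) exec_start@5 write@6
I3 mul r3: issue@4 deps=(2,2) exec_start@6 write@7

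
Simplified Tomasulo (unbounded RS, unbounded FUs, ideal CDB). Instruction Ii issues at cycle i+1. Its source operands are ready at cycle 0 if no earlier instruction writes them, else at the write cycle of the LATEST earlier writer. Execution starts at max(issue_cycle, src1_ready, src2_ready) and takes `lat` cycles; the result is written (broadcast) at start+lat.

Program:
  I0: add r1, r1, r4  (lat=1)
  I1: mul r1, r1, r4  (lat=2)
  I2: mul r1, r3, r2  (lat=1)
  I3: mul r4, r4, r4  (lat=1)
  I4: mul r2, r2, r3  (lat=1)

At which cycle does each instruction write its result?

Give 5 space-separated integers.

Answer: 2 4 4 5 6

Derivation:
I0 add r1: issue@1 deps=(None,None) exec_start@1 write@2
I1 mul r1: issue@2 deps=(0,None) exec_start@2 write@4
I2 mul r1: issue@3 deps=(None,None) exec_start@3 write@4
I3 mul r4: issue@4 deps=(None,None) exec_start@4 write@5
I4 mul r2: issue@5 deps=(None,None) exec_start@5 write@6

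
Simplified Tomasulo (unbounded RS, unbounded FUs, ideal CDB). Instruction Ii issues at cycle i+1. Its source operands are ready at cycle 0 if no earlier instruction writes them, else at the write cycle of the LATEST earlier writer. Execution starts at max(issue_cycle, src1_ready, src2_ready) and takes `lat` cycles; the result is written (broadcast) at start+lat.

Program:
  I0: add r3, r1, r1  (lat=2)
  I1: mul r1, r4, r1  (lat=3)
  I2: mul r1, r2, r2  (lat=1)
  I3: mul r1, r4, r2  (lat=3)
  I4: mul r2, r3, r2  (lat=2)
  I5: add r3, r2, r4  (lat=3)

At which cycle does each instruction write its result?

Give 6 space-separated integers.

Answer: 3 5 4 7 7 10

Derivation:
I0 add r3: issue@1 deps=(None,None) exec_start@1 write@3
I1 mul r1: issue@2 deps=(None,None) exec_start@2 write@5
I2 mul r1: issue@3 deps=(None,None) exec_start@3 write@4
I3 mul r1: issue@4 deps=(None,None) exec_start@4 write@7
I4 mul r2: issue@5 deps=(0,None) exec_start@5 write@7
I5 add r3: issue@6 deps=(4,None) exec_start@7 write@10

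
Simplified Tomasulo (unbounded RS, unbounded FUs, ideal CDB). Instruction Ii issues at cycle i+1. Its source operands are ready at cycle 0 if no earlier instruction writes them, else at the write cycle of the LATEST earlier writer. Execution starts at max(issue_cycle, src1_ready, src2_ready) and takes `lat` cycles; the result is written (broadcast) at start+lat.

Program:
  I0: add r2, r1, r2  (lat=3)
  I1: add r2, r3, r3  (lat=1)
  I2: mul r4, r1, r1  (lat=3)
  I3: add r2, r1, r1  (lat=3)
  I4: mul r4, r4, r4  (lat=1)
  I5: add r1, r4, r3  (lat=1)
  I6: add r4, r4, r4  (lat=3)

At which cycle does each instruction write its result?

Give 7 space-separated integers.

Answer: 4 3 6 7 7 8 10

Derivation:
I0 add r2: issue@1 deps=(None,None) exec_start@1 write@4
I1 add r2: issue@2 deps=(None,None) exec_start@2 write@3
I2 mul r4: issue@3 deps=(None,None) exec_start@3 write@6
I3 add r2: issue@4 deps=(None,None) exec_start@4 write@7
I4 mul r4: issue@5 deps=(2,2) exec_start@6 write@7
I5 add r1: issue@6 deps=(4,None) exec_start@7 write@8
I6 add r4: issue@7 deps=(4,4) exec_start@7 write@10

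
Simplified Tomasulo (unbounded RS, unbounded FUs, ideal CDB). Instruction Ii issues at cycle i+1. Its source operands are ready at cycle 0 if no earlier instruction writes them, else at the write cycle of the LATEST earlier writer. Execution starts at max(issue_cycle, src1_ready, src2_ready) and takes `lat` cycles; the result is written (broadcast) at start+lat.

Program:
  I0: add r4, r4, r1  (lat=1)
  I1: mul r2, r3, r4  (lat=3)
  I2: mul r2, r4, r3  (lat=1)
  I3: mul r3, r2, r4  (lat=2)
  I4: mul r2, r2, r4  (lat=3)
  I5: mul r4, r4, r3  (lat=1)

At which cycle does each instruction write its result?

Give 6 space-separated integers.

I0 add r4: issue@1 deps=(None,None) exec_start@1 write@2
I1 mul r2: issue@2 deps=(None,0) exec_start@2 write@5
I2 mul r2: issue@3 deps=(0,None) exec_start@3 write@4
I3 mul r3: issue@4 deps=(2,0) exec_start@4 write@6
I4 mul r2: issue@5 deps=(2,0) exec_start@5 write@8
I5 mul r4: issue@6 deps=(0,3) exec_start@6 write@7

Answer: 2 5 4 6 8 7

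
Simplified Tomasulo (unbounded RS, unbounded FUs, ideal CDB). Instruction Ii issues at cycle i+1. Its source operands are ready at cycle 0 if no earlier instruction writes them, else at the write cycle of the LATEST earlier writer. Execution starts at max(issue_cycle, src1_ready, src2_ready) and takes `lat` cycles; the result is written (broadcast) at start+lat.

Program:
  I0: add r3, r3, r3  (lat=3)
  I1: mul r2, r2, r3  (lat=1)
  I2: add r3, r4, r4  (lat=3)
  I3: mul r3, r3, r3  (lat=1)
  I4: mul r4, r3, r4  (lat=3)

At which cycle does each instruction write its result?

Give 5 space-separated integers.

I0 add r3: issue@1 deps=(None,None) exec_start@1 write@4
I1 mul r2: issue@2 deps=(None,0) exec_start@4 write@5
I2 add r3: issue@3 deps=(None,None) exec_start@3 write@6
I3 mul r3: issue@4 deps=(2,2) exec_start@6 write@7
I4 mul r4: issue@5 deps=(3,None) exec_start@7 write@10

Answer: 4 5 6 7 10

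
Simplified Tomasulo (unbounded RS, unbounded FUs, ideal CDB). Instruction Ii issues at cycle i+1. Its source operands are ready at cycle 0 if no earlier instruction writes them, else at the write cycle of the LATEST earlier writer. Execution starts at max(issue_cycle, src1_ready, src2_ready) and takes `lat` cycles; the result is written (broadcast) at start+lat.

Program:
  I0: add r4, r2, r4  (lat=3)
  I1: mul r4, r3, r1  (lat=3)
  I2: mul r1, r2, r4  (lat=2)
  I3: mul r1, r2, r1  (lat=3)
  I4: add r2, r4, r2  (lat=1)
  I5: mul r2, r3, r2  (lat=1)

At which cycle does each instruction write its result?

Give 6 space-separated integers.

I0 add r4: issue@1 deps=(None,None) exec_start@1 write@4
I1 mul r4: issue@2 deps=(None,None) exec_start@2 write@5
I2 mul r1: issue@3 deps=(None,1) exec_start@5 write@7
I3 mul r1: issue@4 deps=(None,2) exec_start@7 write@10
I4 add r2: issue@5 deps=(1,None) exec_start@5 write@6
I5 mul r2: issue@6 deps=(None,4) exec_start@6 write@7

Answer: 4 5 7 10 6 7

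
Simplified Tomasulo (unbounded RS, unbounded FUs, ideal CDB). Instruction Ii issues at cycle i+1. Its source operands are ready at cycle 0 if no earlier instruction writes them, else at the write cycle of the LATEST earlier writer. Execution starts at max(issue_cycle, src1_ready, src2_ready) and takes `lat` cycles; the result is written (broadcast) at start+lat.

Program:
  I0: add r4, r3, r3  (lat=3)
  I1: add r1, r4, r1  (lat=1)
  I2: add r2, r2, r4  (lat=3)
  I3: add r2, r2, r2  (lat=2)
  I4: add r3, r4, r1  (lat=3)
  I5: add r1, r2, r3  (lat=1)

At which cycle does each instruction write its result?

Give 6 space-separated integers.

I0 add r4: issue@1 deps=(None,None) exec_start@1 write@4
I1 add r1: issue@2 deps=(0,None) exec_start@4 write@5
I2 add r2: issue@3 deps=(None,0) exec_start@4 write@7
I3 add r2: issue@4 deps=(2,2) exec_start@7 write@9
I4 add r3: issue@5 deps=(0,1) exec_start@5 write@8
I5 add r1: issue@6 deps=(3,4) exec_start@9 write@10

Answer: 4 5 7 9 8 10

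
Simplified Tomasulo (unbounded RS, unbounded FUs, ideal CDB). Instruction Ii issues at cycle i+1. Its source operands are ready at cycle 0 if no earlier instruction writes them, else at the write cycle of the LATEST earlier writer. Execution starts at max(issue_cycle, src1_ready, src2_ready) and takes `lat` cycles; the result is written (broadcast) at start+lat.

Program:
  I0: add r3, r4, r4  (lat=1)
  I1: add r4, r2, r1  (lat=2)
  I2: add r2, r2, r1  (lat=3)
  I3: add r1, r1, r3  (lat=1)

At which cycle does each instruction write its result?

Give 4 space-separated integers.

I0 add r3: issue@1 deps=(None,None) exec_start@1 write@2
I1 add r4: issue@2 deps=(None,None) exec_start@2 write@4
I2 add r2: issue@3 deps=(None,None) exec_start@3 write@6
I3 add r1: issue@4 deps=(None,0) exec_start@4 write@5

Answer: 2 4 6 5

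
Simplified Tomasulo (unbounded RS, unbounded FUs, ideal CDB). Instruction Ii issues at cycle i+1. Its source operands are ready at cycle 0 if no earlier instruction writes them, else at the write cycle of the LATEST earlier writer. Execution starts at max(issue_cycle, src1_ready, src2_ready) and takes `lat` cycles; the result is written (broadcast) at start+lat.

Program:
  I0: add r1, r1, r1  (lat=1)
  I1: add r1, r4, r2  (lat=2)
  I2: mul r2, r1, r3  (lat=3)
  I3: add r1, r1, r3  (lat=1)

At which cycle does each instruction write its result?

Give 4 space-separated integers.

I0 add r1: issue@1 deps=(None,None) exec_start@1 write@2
I1 add r1: issue@2 deps=(None,None) exec_start@2 write@4
I2 mul r2: issue@3 deps=(1,None) exec_start@4 write@7
I3 add r1: issue@4 deps=(1,None) exec_start@4 write@5

Answer: 2 4 7 5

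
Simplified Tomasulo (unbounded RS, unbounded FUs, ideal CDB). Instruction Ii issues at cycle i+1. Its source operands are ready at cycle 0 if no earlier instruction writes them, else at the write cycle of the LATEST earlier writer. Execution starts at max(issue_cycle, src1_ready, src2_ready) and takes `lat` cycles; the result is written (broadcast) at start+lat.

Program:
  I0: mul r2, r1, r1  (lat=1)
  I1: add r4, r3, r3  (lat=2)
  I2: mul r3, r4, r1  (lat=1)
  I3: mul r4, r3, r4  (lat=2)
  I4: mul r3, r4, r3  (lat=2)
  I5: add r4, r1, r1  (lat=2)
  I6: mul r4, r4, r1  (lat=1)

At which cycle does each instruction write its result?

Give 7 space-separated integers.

Answer: 2 4 5 7 9 8 9

Derivation:
I0 mul r2: issue@1 deps=(None,None) exec_start@1 write@2
I1 add r4: issue@2 deps=(None,None) exec_start@2 write@4
I2 mul r3: issue@3 deps=(1,None) exec_start@4 write@5
I3 mul r4: issue@4 deps=(2,1) exec_start@5 write@7
I4 mul r3: issue@5 deps=(3,2) exec_start@7 write@9
I5 add r4: issue@6 deps=(None,None) exec_start@6 write@8
I6 mul r4: issue@7 deps=(5,None) exec_start@8 write@9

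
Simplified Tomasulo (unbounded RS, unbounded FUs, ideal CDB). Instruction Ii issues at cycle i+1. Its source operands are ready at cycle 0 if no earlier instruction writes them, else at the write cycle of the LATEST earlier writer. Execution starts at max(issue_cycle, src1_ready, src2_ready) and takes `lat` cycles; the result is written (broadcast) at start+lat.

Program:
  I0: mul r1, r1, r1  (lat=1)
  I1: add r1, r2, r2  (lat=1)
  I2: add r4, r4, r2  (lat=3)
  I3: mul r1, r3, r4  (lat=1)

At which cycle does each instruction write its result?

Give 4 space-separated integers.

Answer: 2 3 6 7

Derivation:
I0 mul r1: issue@1 deps=(None,None) exec_start@1 write@2
I1 add r1: issue@2 deps=(None,None) exec_start@2 write@3
I2 add r4: issue@3 deps=(None,None) exec_start@3 write@6
I3 mul r1: issue@4 deps=(None,2) exec_start@6 write@7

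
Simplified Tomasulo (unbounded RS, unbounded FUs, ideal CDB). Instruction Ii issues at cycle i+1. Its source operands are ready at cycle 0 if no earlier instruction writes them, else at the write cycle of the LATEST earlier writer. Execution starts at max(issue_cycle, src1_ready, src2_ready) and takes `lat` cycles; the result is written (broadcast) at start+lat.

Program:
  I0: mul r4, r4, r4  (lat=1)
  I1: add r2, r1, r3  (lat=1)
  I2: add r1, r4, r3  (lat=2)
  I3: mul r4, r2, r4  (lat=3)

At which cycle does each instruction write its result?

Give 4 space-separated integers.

I0 mul r4: issue@1 deps=(None,None) exec_start@1 write@2
I1 add r2: issue@2 deps=(None,None) exec_start@2 write@3
I2 add r1: issue@3 deps=(0,None) exec_start@3 write@5
I3 mul r4: issue@4 deps=(1,0) exec_start@4 write@7

Answer: 2 3 5 7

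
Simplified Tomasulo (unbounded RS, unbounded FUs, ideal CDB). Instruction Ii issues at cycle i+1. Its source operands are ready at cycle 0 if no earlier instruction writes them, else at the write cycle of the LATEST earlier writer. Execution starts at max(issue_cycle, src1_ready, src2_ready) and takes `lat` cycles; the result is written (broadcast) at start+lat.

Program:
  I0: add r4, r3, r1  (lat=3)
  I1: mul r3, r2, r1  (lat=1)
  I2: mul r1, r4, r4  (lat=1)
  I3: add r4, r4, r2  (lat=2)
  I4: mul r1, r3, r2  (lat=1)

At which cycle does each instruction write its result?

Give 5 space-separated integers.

I0 add r4: issue@1 deps=(None,None) exec_start@1 write@4
I1 mul r3: issue@2 deps=(None,None) exec_start@2 write@3
I2 mul r1: issue@3 deps=(0,0) exec_start@4 write@5
I3 add r4: issue@4 deps=(0,None) exec_start@4 write@6
I4 mul r1: issue@5 deps=(1,None) exec_start@5 write@6

Answer: 4 3 5 6 6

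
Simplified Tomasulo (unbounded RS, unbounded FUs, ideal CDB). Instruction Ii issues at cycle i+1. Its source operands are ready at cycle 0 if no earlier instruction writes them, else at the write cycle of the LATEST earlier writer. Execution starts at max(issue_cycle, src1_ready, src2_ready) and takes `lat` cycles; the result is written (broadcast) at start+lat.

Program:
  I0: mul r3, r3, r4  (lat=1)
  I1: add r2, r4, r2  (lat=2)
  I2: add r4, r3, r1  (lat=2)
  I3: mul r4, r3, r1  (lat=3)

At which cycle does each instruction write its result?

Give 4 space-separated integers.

Answer: 2 4 5 7

Derivation:
I0 mul r3: issue@1 deps=(None,None) exec_start@1 write@2
I1 add r2: issue@2 deps=(None,None) exec_start@2 write@4
I2 add r4: issue@3 deps=(0,None) exec_start@3 write@5
I3 mul r4: issue@4 deps=(0,None) exec_start@4 write@7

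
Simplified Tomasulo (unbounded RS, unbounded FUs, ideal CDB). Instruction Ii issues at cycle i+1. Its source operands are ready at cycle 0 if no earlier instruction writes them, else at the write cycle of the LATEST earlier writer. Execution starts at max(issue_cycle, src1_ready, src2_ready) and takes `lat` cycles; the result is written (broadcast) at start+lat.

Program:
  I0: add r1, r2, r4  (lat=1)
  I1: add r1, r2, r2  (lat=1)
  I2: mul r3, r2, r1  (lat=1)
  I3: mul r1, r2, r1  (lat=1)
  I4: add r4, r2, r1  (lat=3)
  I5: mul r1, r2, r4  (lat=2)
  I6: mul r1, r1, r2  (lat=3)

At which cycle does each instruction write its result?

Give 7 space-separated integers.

I0 add r1: issue@1 deps=(None,None) exec_start@1 write@2
I1 add r1: issue@2 deps=(None,None) exec_start@2 write@3
I2 mul r3: issue@3 deps=(None,1) exec_start@3 write@4
I3 mul r1: issue@4 deps=(None,1) exec_start@4 write@5
I4 add r4: issue@5 deps=(None,3) exec_start@5 write@8
I5 mul r1: issue@6 deps=(None,4) exec_start@8 write@10
I6 mul r1: issue@7 deps=(5,None) exec_start@10 write@13

Answer: 2 3 4 5 8 10 13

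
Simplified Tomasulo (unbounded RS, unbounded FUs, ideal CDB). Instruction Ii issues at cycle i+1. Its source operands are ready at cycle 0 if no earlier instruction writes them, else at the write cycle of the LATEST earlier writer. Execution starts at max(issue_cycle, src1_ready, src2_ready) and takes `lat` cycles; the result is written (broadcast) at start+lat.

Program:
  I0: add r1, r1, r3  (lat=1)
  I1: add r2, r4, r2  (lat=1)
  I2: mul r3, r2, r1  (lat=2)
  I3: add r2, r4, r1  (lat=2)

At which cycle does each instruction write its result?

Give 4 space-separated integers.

I0 add r1: issue@1 deps=(None,None) exec_start@1 write@2
I1 add r2: issue@2 deps=(None,None) exec_start@2 write@3
I2 mul r3: issue@3 deps=(1,0) exec_start@3 write@5
I3 add r2: issue@4 deps=(None,0) exec_start@4 write@6

Answer: 2 3 5 6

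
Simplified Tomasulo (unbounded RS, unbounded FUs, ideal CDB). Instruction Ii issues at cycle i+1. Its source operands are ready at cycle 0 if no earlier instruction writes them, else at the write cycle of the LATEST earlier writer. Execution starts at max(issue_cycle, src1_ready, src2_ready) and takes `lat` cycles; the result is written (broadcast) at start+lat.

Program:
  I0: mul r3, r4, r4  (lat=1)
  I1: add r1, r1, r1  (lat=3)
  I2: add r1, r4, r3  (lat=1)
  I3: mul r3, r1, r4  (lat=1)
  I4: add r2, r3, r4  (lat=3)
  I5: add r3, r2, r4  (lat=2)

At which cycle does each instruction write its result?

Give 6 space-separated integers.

I0 mul r3: issue@1 deps=(None,None) exec_start@1 write@2
I1 add r1: issue@2 deps=(None,None) exec_start@2 write@5
I2 add r1: issue@3 deps=(None,0) exec_start@3 write@4
I3 mul r3: issue@4 deps=(2,None) exec_start@4 write@5
I4 add r2: issue@5 deps=(3,None) exec_start@5 write@8
I5 add r3: issue@6 deps=(4,None) exec_start@8 write@10

Answer: 2 5 4 5 8 10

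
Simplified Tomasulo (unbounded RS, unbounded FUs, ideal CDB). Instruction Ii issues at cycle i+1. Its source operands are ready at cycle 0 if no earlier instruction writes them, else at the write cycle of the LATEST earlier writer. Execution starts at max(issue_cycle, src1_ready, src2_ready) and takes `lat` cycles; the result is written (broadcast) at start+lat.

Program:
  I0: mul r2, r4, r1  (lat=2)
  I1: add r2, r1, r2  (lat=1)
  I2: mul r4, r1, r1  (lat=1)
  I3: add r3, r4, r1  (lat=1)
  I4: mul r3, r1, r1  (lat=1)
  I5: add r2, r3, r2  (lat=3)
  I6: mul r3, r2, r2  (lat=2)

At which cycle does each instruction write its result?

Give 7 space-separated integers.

Answer: 3 4 4 5 6 9 11

Derivation:
I0 mul r2: issue@1 deps=(None,None) exec_start@1 write@3
I1 add r2: issue@2 deps=(None,0) exec_start@3 write@4
I2 mul r4: issue@3 deps=(None,None) exec_start@3 write@4
I3 add r3: issue@4 deps=(2,None) exec_start@4 write@5
I4 mul r3: issue@5 deps=(None,None) exec_start@5 write@6
I5 add r2: issue@6 deps=(4,1) exec_start@6 write@9
I6 mul r3: issue@7 deps=(5,5) exec_start@9 write@11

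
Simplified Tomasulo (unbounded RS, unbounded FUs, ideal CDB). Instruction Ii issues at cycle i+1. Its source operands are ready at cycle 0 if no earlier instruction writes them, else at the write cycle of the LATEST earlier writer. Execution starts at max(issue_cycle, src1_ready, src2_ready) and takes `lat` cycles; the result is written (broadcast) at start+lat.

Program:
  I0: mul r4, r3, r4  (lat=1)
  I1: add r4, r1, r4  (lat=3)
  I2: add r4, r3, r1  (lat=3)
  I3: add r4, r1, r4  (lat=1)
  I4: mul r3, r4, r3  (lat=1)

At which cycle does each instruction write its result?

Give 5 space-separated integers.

Answer: 2 5 6 7 8

Derivation:
I0 mul r4: issue@1 deps=(None,None) exec_start@1 write@2
I1 add r4: issue@2 deps=(None,0) exec_start@2 write@5
I2 add r4: issue@3 deps=(None,None) exec_start@3 write@6
I3 add r4: issue@4 deps=(None,2) exec_start@6 write@7
I4 mul r3: issue@5 deps=(3,None) exec_start@7 write@8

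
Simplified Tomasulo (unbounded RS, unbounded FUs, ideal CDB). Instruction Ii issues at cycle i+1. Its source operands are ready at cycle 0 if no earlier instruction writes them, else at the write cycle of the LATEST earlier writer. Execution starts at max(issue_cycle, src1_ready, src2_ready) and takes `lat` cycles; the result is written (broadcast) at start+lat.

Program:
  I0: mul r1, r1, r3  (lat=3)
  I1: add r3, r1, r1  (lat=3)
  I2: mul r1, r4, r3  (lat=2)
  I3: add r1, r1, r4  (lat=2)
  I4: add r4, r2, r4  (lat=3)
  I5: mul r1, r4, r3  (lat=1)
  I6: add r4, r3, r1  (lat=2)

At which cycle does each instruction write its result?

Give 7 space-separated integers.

I0 mul r1: issue@1 deps=(None,None) exec_start@1 write@4
I1 add r3: issue@2 deps=(0,0) exec_start@4 write@7
I2 mul r1: issue@3 deps=(None,1) exec_start@7 write@9
I3 add r1: issue@4 deps=(2,None) exec_start@9 write@11
I4 add r4: issue@5 deps=(None,None) exec_start@5 write@8
I5 mul r1: issue@6 deps=(4,1) exec_start@8 write@9
I6 add r4: issue@7 deps=(1,5) exec_start@9 write@11

Answer: 4 7 9 11 8 9 11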